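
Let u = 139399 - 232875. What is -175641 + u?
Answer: -269117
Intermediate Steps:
u = -93476
-175641 + u = -175641 - 93476 = -269117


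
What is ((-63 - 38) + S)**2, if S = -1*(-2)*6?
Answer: 7921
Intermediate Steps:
S = 12 (S = 2*6 = 12)
((-63 - 38) + S)**2 = ((-63 - 38) + 12)**2 = (-101 + 12)**2 = (-89)**2 = 7921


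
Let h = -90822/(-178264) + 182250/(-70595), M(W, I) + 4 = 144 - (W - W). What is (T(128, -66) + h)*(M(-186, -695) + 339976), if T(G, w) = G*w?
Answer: -129171599782371225/44944811 ≈ -2.8740e+9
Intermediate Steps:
M(W, I) = 140 (M(W, I) = -4 + (144 - (W - W)) = -4 + (144 - 1*0) = -4 + (144 + 0) = -4 + 144 = 140)
h = -2607703491/1258454708 (h = -90822*(-1/178264) + 182250*(-1/70595) = 45411/89132 - 36450/14119 = -2607703491/1258454708 ≈ -2.0721)
(T(128, -66) + h)*(M(-186, -695) + 339976) = (128*(-66) - 2607703491/1258454708)*(140 + 339976) = (-8448 - 2607703491/1258454708)*340116 = -10634033076675/1258454708*340116 = -129171599782371225/44944811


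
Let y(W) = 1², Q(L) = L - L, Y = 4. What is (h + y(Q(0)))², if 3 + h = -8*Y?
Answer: 1156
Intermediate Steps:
Q(L) = 0
y(W) = 1
h = -35 (h = -3 - 8*4 = -3 - 32 = -35)
(h + y(Q(0)))² = (-35 + 1)² = (-34)² = 1156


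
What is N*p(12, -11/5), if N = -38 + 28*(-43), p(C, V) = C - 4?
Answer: -9936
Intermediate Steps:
p(C, V) = -4 + C
N = -1242 (N = -38 - 1204 = -1242)
N*p(12, -11/5) = -1242*(-4 + 12) = -1242*8 = -9936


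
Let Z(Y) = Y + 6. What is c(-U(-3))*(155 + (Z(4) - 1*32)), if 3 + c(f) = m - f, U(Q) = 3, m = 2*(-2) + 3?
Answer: -133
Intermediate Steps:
m = -1 (m = -4 + 3 = -1)
Z(Y) = 6 + Y
c(f) = -4 - f (c(f) = -3 + (-1 - f) = -4 - f)
c(-U(-3))*(155 + (Z(4) - 1*32)) = (-4 - (-1)*3)*(155 + ((6 + 4) - 1*32)) = (-4 - 1*(-3))*(155 + (10 - 32)) = (-4 + 3)*(155 - 22) = -1*133 = -133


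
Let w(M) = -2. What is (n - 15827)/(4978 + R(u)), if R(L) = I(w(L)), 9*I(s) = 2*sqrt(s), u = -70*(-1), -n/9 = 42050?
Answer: -79489791693/1003609606 + 3548493*I*sqrt(2)/1003609606 ≈ -79.204 + 0.0050003*I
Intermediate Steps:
n = -378450 (n = -9*42050 = -378450)
u = 70
I(s) = 2*sqrt(s)/9 (I(s) = (2*sqrt(s))/9 = 2*sqrt(s)/9)
R(L) = 2*I*sqrt(2)/9 (R(L) = 2*sqrt(-2)/9 = 2*(I*sqrt(2))/9 = 2*I*sqrt(2)/9)
(n - 15827)/(4978 + R(u)) = (-378450 - 15827)/(4978 + 2*I*sqrt(2)/9) = -394277/(4978 + 2*I*sqrt(2)/9)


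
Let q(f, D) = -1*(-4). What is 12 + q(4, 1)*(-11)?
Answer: -32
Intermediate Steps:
q(f, D) = 4
12 + q(4, 1)*(-11) = 12 + 4*(-11) = 12 - 44 = -32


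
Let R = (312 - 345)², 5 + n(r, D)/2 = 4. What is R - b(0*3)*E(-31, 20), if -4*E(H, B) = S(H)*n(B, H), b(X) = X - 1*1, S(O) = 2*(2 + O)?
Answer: 1060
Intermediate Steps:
n(r, D) = -2 (n(r, D) = -10 + 2*4 = -10 + 8 = -2)
S(O) = 4 + 2*O
b(X) = -1 + X (b(X) = X - 1 = -1 + X)
E(H, B) = 2 + H (E(H, B) = -(4 + 2*H)*(-2)/4 = -(-8 - 4*H)/4 = 2 + H)
R = 1089 (R = (-33)² = 1089)
R - b(0*3)*E(-31, 20) = 1089 - (-1 + 0*3)*(2 - 31) = 1089 - (-1 + 0)*(-29) = 1089 - (-1)*(-29) = 1089 - 1*29 = 1089 - 29 = 1060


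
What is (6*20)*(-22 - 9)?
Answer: -3720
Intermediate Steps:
(6*20)*(-22 - 9) = 120*(-31) = -3720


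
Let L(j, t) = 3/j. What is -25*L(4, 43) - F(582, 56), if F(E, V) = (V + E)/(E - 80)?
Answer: -20101/1004 ≈ -20.021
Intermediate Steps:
F(E, V) = (E + V)/(-80 + E)
-25*L(4, 43) - F(582, 56) = -75/4 - (582 + 56)/(-80 + 582) = -75/4 - 638/502 = -25*¾ - 638/502 = -75/4 - 1*319/251 = -75/4 - 319/251 = -20101/1004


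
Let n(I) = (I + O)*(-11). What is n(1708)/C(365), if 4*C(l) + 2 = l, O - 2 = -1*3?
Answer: -2276/11 ≈ -206.91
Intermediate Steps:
O = -1 (O = 2 - 1*3 = 2 - 3 = -1)
C(l) = -½ + l/4
n(I) = 11 - 11*I (n(I) = (I - 1)*(-11) = (-1 + I)*(-11) = 11 - 11*I)
n(1708)/C(365) = (11 - 11*1708)/(-½ + (¼)*365) = (11 - 18788)/(-½ + 365/4) = -18777/363/4 = -18777*4/363 = -2276/11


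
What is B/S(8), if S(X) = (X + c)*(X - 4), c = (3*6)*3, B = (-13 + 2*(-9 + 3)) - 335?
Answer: -45/31 ≈ -1.4516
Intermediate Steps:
B = -360 (B = (-13 + 2*(-6)) - 335 = (-13 - 12) - 335 = -25 - 335 = -360)
c = 54 (c = 18*3 = 54)
S(X) = (-4 + X)*(54 + X) (S(X) = (X + 54)*(X - 4) = (54 + X)*(-4 + X) = (-4 + X)*(54 + X))
B/S(8) = -360/(-216 + 8**2 + 50*8) = -360/(-216 + 64 + 400) = -360/248 = -360*1/248 = -45/31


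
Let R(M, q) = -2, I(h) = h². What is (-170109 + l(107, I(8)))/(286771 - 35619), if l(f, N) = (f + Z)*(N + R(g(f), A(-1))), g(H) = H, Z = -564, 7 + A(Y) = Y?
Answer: -198443/251152 ≈ -0.79013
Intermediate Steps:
A(Y) = -7 + Y
l(f, N) = (-564 + f)*(-2 + N) (l(f, N) = (f - 564)*(N - 2) = (-564 + f)*(-2 + N))
(-170109 + l(107, I(8)))/(286771 - 35619) = (-170109 + (1128 - 564*8² - 2*107 + 8²*107))/(286771 - 35619) = (-170109 + (1128 - 564*64 - 214 + 64*107))/251152 = (-170109 + (1128 - 36096 - 214 + 6848))*(1/251152) = (-170109 - 28334)*(1/251152) = -198443*1/251152 = -198443/251152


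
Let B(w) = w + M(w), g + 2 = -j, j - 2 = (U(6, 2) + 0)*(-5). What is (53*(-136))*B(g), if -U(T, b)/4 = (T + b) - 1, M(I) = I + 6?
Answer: 2032656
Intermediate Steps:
M(I) = 6 + I
U(T, b) = 4 - 4*T - 4*b (U(T, b) = -4*((T + b) - 1) = -4*(-1 + T + b) = 4 - 4*T - 4*b)
j = 142 (j = 2 + ((4 - 4*6 - 4*2) + 0)*(-5) = 2 + ((4 - 24 - 8) + 0)*(-5) = 2 + (-28 + 0)*(-5) = 2 - 28*(-5) = 2 + 140 = 142)
g = -144 (g = -2 - 1*142 = -2 - 142 = -144)
B(w) = 6 + 2*w (B(w) = w + (6 + w) = 6 + 2*w)
(53*(-136))*B(g) = (53*(-136))*(6 + 2*(-144)) = -7208*(6 - 288) = -7208*(-282) = 2032656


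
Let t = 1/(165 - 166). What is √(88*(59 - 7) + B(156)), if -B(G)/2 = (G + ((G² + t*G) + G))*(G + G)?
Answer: 4*I*√954902 ≈ 3908.8*I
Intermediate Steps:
t = -1 (t = 1/(-1) = -1)
B(G) = -4*G*(G + G²) (B(G) = -2*(G + ((G² - G) + G))*(G + G) = -2*(G + G²)*2*G = -4*G*(G + G²))
√(88*(59 - 7) + B(156)) = √(88*(59 - 7) + 4*156²*(-1 - 1*156)) = √(88*52 + 4*24336*(-1 - 156)) = √(4576 + 4*24336*(-157)) = √(4576 - 15283008) = √(-15278432) = 4*I*√954902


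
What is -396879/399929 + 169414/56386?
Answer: 22687576156/11275198297 ≈ 2.0122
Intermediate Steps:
-396879/399929 + 169414/56386 = -396879*1/399929 + 169414*(1/56386) = -396879/399929 + 84707/28193 = 22687576156/11275198297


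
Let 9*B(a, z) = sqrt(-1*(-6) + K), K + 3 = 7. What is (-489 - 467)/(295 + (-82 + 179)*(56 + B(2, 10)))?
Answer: -443475972/2656586759 + 834588*sqrt(10)/2656586759 ≈ -0.16594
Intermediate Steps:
K = 4 (K = -3 + 7 = 4)
B(a, z) = sqrt(10)/9 (B(a, z) = sqrt(-1*(-6) + 4)/9 = sqrt(6 + 4)/9 = sqrt(10)/9)
(-489 - 467)/(295 + (-82 + 179)*(56 + B(2, 10))) = (-489 - 467)/(295 + (-82 + 179)*(56 + sqrt(10)/9)) = -956/(295 + 97*(56 + sqrt(10)/9)) = -956/(295 + (5432 + 97*sqrt(10)/9)) = -956/(5727 + 97*sqrt(10)/9)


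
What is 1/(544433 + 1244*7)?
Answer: 1/553141 ≈ 1.8079e-6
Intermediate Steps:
1/(544433 + 1244*7) = 1/(544433 + 8708) = 1/553141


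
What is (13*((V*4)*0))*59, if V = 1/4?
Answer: 0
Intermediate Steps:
V = ¼ ≈ 0.25000
(13*((V*4)*0))*59 = (13*(((¼)*4)*0))*59 = (13*(1*0))*59 = (13*0)*59 = 0*59 = 0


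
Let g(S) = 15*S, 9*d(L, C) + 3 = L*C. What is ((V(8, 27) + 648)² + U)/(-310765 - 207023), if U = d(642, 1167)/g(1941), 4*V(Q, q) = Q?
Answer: -36903512237/45226192860 ≈ -0.81598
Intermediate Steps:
V(Q, q) = Q/4
d(L, C) = -⅓ + C*L/9 (d(L, C) = -⅓ + (L*C)/9 = -⅓ + (C*L)/9 = -⅓ + C*L/9)
U = 249737/87345 (U = (-⅓ + (⅑)*1167*642)/((15*1941)) = (-⅓ + 83246)/29115 = (249737/3)*(1/29115) = 249737/87345 ≈ 2.8592)
((V(8, 27) + 648)² + U)/(-310765 - 207023) = (((¼)*8 + 648)² + 249737/87345)/(-310765 - 207023) = ((2 + 648)² + 249737/87345)/(-517788) = (650² + 249737/87345)*(-1/517788) = (422500 + 249737/87345)*(-1/517788) = (36903512237/87345)*(-1/517788) = -36903512237/45226192860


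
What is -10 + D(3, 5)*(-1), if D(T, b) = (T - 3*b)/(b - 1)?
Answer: -7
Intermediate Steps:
D(T, b) = (T - 3*b)/(-1 + b)
-10 + D(3, 5)*(-1) = -10 + ((3 - 3*5)/(-1 + 5))*(-1) = -10 + ((3 - 15)/4)*(-1) = -10 + ((¼)*(-12))*(-1) = -10 - 3*(-1) = -10 + 3 = -7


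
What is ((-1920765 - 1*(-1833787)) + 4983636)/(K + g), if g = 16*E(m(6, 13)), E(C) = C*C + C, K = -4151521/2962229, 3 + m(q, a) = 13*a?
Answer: 14505022330682/1313898445887 ≈ 11.040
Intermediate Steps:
m(q, a) = -3 + 13*a
K = -4151521/2962229 (K = -4151521*1/2962229 = -4151521/2962229 ≈ -1.4015)
E(C) = C + C² (E(C) = C² + C = C + C²)
g = 443552 (g = 16*((-3 + 13*13)*(1 + (-3 + 13*13))) = 16*((-3 + 169)*(1 + (-3 + 169))) = 16*(166*(1 + 166)) = 16*(166*167) = 16*27722 = 443552)
((-1920765 - 1*(-1833787)) + 4983636)/(K + g) = ((-1920765 - 1*(-1833787)) + 4983636)/(-4151521/2962229 + 443552) = ((-1920765 + 1833787) + 4983636)/(1313898445887/2962229) = (-86978 + 4983636)*(2962229/1313898445887) = 4896658*(2962229/1313898445887) = 14505022330682/1313898445887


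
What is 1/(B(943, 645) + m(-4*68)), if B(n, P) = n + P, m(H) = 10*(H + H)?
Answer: -1/3852 ≈ -0.00025961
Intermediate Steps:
m(H) = 20*H (m(H) = 10*(2*H) = 20*H)
B(n, P) = P + n
1/(B(943, 645) + m(-4*68)) = 1/((645 + 943) + 20*(-4*68)) = 1/(1588 + 20*(-272)) = 1/(1588 - 5440) = 1/(-3852) = -1/3852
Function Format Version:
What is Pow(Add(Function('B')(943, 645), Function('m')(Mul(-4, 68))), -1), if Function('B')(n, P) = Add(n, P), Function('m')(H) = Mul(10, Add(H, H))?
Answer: Rational(-1, 3852) ≈ -0.00025961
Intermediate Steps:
Function('m')(H) = Mul(20, H) (Function('m')(H) = Mul(10, Mul(2, H)) = Mul(20, H))
Function('B')(n, P) = Add(P, n)
Pow(Add(Function('B')(943, 645), Function('m')(Mul(-4, 68))), -1) = Pow(Add(Add(645, 943), Mul(20, Mul(-4, 68))), -1) = Pow(Add(1588, Mul(20, -272)), -1) = Pow(Add(1588, -5440), -1) = Pow(-3852, -1) = Rational(-1, 3852)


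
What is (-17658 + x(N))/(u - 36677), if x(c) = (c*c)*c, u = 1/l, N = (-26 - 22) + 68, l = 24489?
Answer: 118257381/449091526 ≈ 0.26333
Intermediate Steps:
N = 20 (N = -48 + 68 = 20)
u = 1/24489 ≈ 4.0835e-5
x(c) = c**3 (x(c) = c**2*c = c**3)
(-17658 + x(N))/(u - 36677) = (-17658 + 20**3)/(1/24489 - 36677) = (-17658 + 8000)/(-898183052/24489) = -9658*(-24489/898183052) = 118257381/449091526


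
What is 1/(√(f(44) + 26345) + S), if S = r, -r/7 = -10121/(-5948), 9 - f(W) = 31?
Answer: 421397956/926254327983 + 35378704*√26323/926254327983 ≈ 0.0066519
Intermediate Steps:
f(W) = -22 (f(W) = 9 - 1*31 = 9 - 31 = -22)
r = -70847/5948 (r = -(-70847)/(-5948) = -(-70847)*(-1)/5948 = -7*10121/5948 = -70847/5948 ≈ -11.911)
S = -70847/5948 ≈ -11.911
1/(√(f(44) + 26345) + S) = 1/(√(-22 + 26345) - 70847/5948) = 1/(√26323 - 70847/5948) = 1/(-70847/5948 + √26323)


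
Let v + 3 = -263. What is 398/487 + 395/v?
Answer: -86497/129542 ≈ -0.66771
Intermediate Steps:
v = -266 (v = -3 - 263 = -266)
398/487 + 395/v = 398/487 + 395/(-266) = 398*(1/487) + 395*(-1/266) = 398/487 - 395/266 = -86497/129542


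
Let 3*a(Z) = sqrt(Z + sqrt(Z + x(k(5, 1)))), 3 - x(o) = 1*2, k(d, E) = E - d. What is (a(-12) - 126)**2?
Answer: (378 - sqrt(-12 + I*sqrt(11)))**2/9 ≈ 15835.0 - 293.33*I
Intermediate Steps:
x(o) = 1 (x(o) = 3 - 2 = 1)
a(Z) = sqrt(Z + sqrt(1 + Z))/3 (a(Z) = sqrt(Z + sqrt(Z + 1))/3 = sqrt(Z + sqrt(1 + Z))/3)
(a(-12) - 126)**2 = (sqrt(-12 + sqrt(1 - 12))/3 - 126)**2 = (sqrt(-12 + sqrt(-11))/3 - 126)**2 = (sqrt(-12 + I*sqrt(11))/3 - 126)**2 = (-126 + sqrt(-12 + I*sqrt(11))/3)**2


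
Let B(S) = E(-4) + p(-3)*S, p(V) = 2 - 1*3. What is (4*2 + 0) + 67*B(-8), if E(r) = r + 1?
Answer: 343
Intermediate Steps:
E(r) = 1 + r
p(V) = -1 (p(V) = 2 - 3 = -1)
B(S) = -3 - S (B(S) = (1 - 4) - S = -3 - S)
(4*2 + 0) + 67*B(-8) = (4*2 + 0) + 67*(-3 - 1*(-8)) = (8 + 0) + 67*(-3 + 8) = 8 + 67*5 = 8 + 335 = 343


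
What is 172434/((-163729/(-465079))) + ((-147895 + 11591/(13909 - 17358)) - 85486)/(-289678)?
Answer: 40061670918219758916/81790774632319 ≈ 4.8981e+5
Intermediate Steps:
172434/((-163729/(-465079))) + ((-147895 + 11591/(13909 - 17358)) - 85486)/(-289678) = 172434/((-163729*(-1/465079))) + ((-147895 + 11591/(-3449)) - 85486)*(-1/289678) = 172434/(163729/465079) + ((-147895 + 11591*(-1/3449)) - 85486)*(-1/289678) = 172434*(465079/163729) + ((-147895 - 11591/3449) - 85486)*(-1/289678) = 80195432286/163729 + (-510101446/3449 - 85486)*(-1/289678) = 80195432286/163729 - 804942660/3449*(-1/289678) = 80195432286/163729 + 402471330/499549711 = 40061670918219758916/81790774632319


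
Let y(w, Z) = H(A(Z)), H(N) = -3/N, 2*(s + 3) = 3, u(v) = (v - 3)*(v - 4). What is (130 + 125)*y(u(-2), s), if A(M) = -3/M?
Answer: -765/2 ≈ -382.50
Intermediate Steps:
u(v) = (-4 + v)*(-3 + v) (u(v) = (-3 + v)*(-4 + v) = (-4 + v)*(-3 + v))
s = -3/2 (s = -3 + (½)*3 = -3 + 3/2 = -3/2 ≈ -1.5000)
y(w, Z) = Z (y(w, Z) = -3*(-Z/3) = -(-1)*Z = Z)
(130 + 125)*y(u(-2), s) = (130 + 125)*(-3/2) = 255*(-3/2) = -765/2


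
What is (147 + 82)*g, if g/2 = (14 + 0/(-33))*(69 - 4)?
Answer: 416780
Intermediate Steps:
g = 1820 (g = 2*((14 + 0/(-33))*(69 - 4)) = 2*((14 + 0*(-1/33))*65) = 2*((14 + 0)*65) = 2*(14*65) = 2*910 = 1820)
(147 + 82)*g = (147 + 82)*1820 = 229*1820 = 416780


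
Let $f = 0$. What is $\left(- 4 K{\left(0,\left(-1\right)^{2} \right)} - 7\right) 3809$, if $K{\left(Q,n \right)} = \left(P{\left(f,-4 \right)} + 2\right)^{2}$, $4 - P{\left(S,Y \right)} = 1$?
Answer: $-407563$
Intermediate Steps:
$P{\left(S,Y \right)} = 3$ ($P{\left(S,Y \right)} = 4 - 1 = 3$)
$K{\left(Q,n \right)} = 25$ ($K{\left(Q,n \right)} = \left(3 + 2\right)^{2} = 5^{2} = 25$)
$\left(- 4 K{\left(0,\left(-1\right)^{2} \right)} - 7\right) 3809 = \left(\left(-4\right) 25 - 7\right) 3809 = \left(-100 - 7\right) 3809 = \left(-107\right) 3809 = -407563$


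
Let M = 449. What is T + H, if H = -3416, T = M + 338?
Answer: -2629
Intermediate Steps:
T = 787 (T = 449 + 338 = 787)
T + H = 787 - 3416 = -2629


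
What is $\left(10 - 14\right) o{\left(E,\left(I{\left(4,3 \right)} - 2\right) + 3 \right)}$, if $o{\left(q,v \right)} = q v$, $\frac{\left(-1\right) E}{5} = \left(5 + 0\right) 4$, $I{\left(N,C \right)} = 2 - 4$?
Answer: $-400$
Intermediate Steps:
$I{\left(N,C \right)} = -2$ ($I{\left(N,C \right)} = 2 - 4 = -2$)
$E = -100$ ($E = - 5 \left(5 + 0\right) 4 = - 5 \cdot 5 \cdot 4 = \left(-5\right) 20 = -100$)
$\left(10 - 14\right) o{\left(E,\left(I{\left(4,3 \right)} - 2\right) + 3 \right)} = \left(10 - 14\right) \left(- 100 \left(\left(-2 - 2\right) + 3\right)\right) = - 4 \left(- 100 \left(-4 + 3\right)\right) = - 4 \left(\left(-100\right) \left(-1\right)\right) = \left(-4\right) 100 = -400$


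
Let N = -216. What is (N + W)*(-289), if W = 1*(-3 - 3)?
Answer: 64158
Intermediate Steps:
W = -6 (W = 1*(-6) = -6)
(N + W)*(-289) = (-216 - 6)*(-289) = -222*(-289) = 64158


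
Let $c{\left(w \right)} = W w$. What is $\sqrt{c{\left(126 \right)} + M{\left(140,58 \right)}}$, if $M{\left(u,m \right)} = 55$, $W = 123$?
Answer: $\sqrt{15553} \approx 124.71$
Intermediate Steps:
$c{\left(w \right)} = 123 w$
$\sqrt{c{\left(126 \right)} + M{\left(140,58 \right)}} = \sqrt{123 \cdot 126 + 55} = \sqrt{15498 + 55} = \sqrt{15553}$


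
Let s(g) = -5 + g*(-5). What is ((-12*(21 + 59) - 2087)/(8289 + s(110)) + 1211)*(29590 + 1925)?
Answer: 98356497635/2578 ≈ 3.8152e+7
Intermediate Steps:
s(g) = -5 - 5*g
((-12*(21 + 59) - 2087)/(8289 + s(110)) + 1211)*(29590 + 1925) = ((-12*(21 + 59) - 2087)/(8289 + (-5 - 5*110)) + 1211)*(29590 + 1925) = ((-12*80 - 2087)/(8289 + (-5 - 550)) + 1211)*31515 = ((-960 - 2087)/(8289 - 555) + 1211)*31515 = (-3047/7734 + 1211)*31515 = (9362827/7734)*31515 = 98356497635/2578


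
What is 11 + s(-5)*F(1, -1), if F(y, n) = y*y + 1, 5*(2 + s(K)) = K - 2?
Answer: 21/5 ≈ 4.2000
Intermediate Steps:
s(K) = -12/5 + K/5 (s(K) = -2 + (K - 2)/5 = -2 + (-2 + K)/5 = -2 + (-⅖ + K/5) = -12/5 + K/5)
F(y, n) = 1 + y² (F(y, n) = y² + 1 = 1 + y²)
11 + s(-5)*F(1, -1) = 11 + (-12/5 + (⅕)*(-5))*(1 + 1²) = 11 + (-12/5 - 1)*(1 + 1) = 11 - 17/5*2 = 11 - 34/5 = 21/5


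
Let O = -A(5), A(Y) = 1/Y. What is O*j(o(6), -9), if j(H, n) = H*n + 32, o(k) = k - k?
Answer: -32/5 ≈ -6.4000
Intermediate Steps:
o(k) = 0
j(H, n) = 32 + H*n
A(Y) = 1/Y
O = -⅕ (O = -1/5 = -1*⅕ = -⅕ ≈ -0.20000)
O*j(o(6), -9) = -(32 + 0*(-9))/5 = -(32 + 0)/5 = -⅕*32 = -32/5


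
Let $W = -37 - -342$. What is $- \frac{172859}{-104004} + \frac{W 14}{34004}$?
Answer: $\frac{1580498629}{884138004} \approx 1.7876$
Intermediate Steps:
$W = 305$ ($W = -37 + 342 = 305$)
$- \frac{172859}{-104004} + \frac{W 14}{34004} = - \frac{172859}{-104004} + \frac{305 \cdot 14}{34004} = \left(-172859\right) \left(- \frac{1}{104004}\right) + 4270 \cdot \frac{1}{34004} = \frac{172859}{104004} + \frac{2135}{17002} = \frac{1580498629}{884138004}$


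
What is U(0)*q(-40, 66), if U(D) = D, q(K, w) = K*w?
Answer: 0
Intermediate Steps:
U(0)*q(-40, 66) = 0*(-40*66) = 0*(-2640) = 0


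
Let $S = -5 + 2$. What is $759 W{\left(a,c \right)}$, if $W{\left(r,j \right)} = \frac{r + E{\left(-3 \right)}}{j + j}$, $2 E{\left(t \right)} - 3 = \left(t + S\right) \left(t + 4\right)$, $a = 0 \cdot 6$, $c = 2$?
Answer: $- \frac{2277}{8} \approx -284.63$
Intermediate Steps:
$S = -3$
$a = 0$
$E{\left(t \right)} = \frac{3}{2} + \frac{\left(-3 + t\right) \left(4 + t\right)}{2}$ ($E{\left(t \right)} = \frac{3}{2} + \frac{\left(t - 3\right) \left(t + 4\right)}{2} = \frac{3}{2} + \frac{\left(-3 + t\right) \left(4 + t\right)}{2}$)
$W{\left(r,j \right)} = \frac{- \frac{3}{2} + r}{2 j}$ ($W{\left(r,j \right)} = \frac{r + \left(- \frac{9}{2} + \frac{1}{2} \left(-3\right) + \frac{\left(-3\right)^{2}}{2}\right)}{j + j} = \frac{r - \frac{3}{2}}{2 j} = \left(r - \frac{3}{2}\right) \frac{1}{2 j} = \left(- \frac{3}{2} + r\right) \frac{1}{2 j} = \frac{- \frac{3}{2} + r}{2 j}$)
$759 W{\left(a,c \right)} = 759 \frac{-3 + 2 \cdot 0}{4 \cdot 2} = 759 \cdot \frac{1}{4} \cdot \frac{1}{2} \left(-3 + 0\right) = 759 \cdot \frac{1}{4} \cdot \frac{1}{2} \left(-3\right) = 759 \left(- \frac{3}{8}\right) = - \frac{2277}{8}$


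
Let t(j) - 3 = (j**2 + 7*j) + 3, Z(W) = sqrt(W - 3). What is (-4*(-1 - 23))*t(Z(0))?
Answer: 288 + 672*I*sqrt(3) ≈ 288.0 + 1163.9*I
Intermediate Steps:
Z(W) = sqrt(-3 + W)
t(j) = 6 + j**2 + 7*j (t(j) = 3 + ((j**2 + 7*j) + 3) = 3 + (3 + j**2 + 7*j) = 6 + j**2 + 7*j)
(-4*(-1 - 23))*t(Z(0)) = (-4*(-1 - 23))*(6 + (sqrt(-3 + 0))**2 + 7*sqrt(-3 + 0)) = (-4*(-24))*(6 + (sqrt(-3))**2 + 7*sqrt(-3)) = 96*(6 + (I*sqrt(3))**2 + 7*(I*sqrt(3))) = 96*(6 - 3 + 7*I*sqrt(3)) = 96*(3 + 7*I*sqrt(3)) = 288 + 672*I*sqrt(3)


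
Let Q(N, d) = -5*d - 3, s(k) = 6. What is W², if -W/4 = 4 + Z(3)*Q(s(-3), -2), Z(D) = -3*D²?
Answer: 547600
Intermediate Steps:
Q(N, d) = -3 - 5*d
W = 740 (W = -4*(4 + (-3*3²)*(-3 - 5*(-2))) = -4*(4 + (-3*9)*(-3 + 10)) = -4*(4 - 27*7) = -4*(4 - 189) = -4*(-185) = 740)
W² = 740² = 547600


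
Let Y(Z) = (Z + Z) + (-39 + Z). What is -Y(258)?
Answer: -735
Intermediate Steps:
Y(Z) = -39 + 3*Z (Y(Z) = 2*Z + (-39 + Z) = -39 + 3*Z)
-Y(258) = -(-39 + 3*258) = -(-39 + 774) = -1*735 = -735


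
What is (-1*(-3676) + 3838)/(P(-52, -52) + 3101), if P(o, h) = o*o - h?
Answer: 7514/5857 ≈ 1.2829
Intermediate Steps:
P(o, h) = o**2 - h
(-1*(-3676) + 3838)/(P(-52, -52) + 3101) = (-1*(-3676) + 3838)/(((-52)**2 - 1*(-52)) + 3101) = (3676 + 3838)/((2704 + 52) + 3101) = 7514/(2756 + 3101) = 7514/5857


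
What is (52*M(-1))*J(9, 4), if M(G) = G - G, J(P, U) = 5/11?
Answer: 0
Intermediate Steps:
J(P, U) = 5/11 (J(P, U) = 5*(1/11) = 5/11)
M(G) = 0
(52*M(-1))*J(9, 4) = (52*0)*(5/11) = 0*(5/11) = 0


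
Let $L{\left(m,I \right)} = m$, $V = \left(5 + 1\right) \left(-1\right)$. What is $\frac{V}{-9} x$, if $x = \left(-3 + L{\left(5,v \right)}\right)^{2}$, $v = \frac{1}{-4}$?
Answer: $\frac{8}{3} \approx 2.6667$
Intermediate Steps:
$V = -6$ ($V = 6 \left(-1\right) = -6$)
$v = - \frac{1}{4} \approx -0.25$
$x = 4$ ($x = \left(-3 + 5\right)^{2} = 2^{2} = 4$)
$\frac{V}{-9} x = - \frac{6}{-9} \cdot 4 = \left(-6\right) \left(- \frac{1}{9}\right) 4 = \frac{2}{3} \cdot 4 = \frac{8}{3}$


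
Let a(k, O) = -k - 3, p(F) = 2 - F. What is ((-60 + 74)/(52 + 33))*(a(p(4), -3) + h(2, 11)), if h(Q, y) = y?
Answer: 28/17 ≈ 1.6471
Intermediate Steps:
a(k, O) = -3 - k
((-60 + 74)/(52 + 33))*(a(p(4), -3) + h(2, 11)) = ((-60 + 74)/(52 + 33))*((-3 - (2 - 1*4)) + 11) = (14/85)*((-3 - (2 - 4)) + 11) = (14*(1/85))*((-3 - 1*(-2)) + 11) = 14*((-3 + 2) + 11)/85 = 14*(-1 + 11)/85 = (14/85)*10 = 28/17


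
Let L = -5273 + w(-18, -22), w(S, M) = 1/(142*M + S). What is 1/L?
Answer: -3142/16567767 ≈ -0.00018965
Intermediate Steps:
w(S, M) = 1/(S + 142*M)
L = -16567767/3142 (L = -5273 + 1/(-18 + 142*(-22)) = -5273 + 1/(-18 - 3124) = -5273 + 1/(-3142) = -5273 - 1/3142 = -16567767/3142 ≈ -5273.0)
1/L = 1/(-16567767/3142) = -3142/16567767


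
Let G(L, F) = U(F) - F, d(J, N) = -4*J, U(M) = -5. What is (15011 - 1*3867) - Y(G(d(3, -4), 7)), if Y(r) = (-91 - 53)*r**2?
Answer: 31880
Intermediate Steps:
G(L, F) = -5 - F
Y(r) = -144*r**2
(15011 - 1*3867) - Y(G(d(3, -4), 7)) = (15011 - 1*3867) - (-144)*(-5 - 1*7)**2 = (15011 - 3867) - (-144)*(-5 - 7)**2 = 11144 - (-144)*(-12)**2 = 11144 - (-144)*144 = 11144 - 1*(-20736) = 11144 + 20736 = 31880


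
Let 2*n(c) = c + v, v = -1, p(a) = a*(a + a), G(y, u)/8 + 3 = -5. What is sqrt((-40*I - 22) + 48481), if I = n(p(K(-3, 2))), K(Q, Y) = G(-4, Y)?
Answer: I*sqrt(115361) ≈ 339.65*I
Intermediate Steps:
G(y, u) = -64 (G(y, u) = -24 + 8*(-5) = -24 - 40 = -64)
K(Q, Y) = -64
p(a) = 2*a**2 (p(a) = a*(2*a) = 2*a**2)
n(c) = -1/2 + c/2 (n(c) = (c - 1)/2 = (-1 + c)/2 = -1/2 + c/2)
I = 8191/2 (I = -1/2 + (2*(-64)**2)/2 = -1/2 + (2*4096)/2 = -1/2 + (1/2)*8192 = -1/2 + 4096 = 8191/2 ≈ 4095.5)
sqrt((-40*I - 22) + 48481) = sqrt((-40*8191/2 - 22) + 48481) = sqrt((-163820 - 22) + 48481) = sqrt(-163842 + 48481) = sqrt(-115361) = I*sqrt(115361)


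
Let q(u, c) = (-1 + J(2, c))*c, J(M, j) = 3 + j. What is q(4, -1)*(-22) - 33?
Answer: -11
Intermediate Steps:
q(u, c) = c*(2 + c) (q(u, c) = (-1 + (3 + c))*c = (2 + c)*c = c*(2 + c))
q(4, -1)*(-22) - 33 = -(2 - 1)*(-22) - 33 = -1*1*(-22) - 33 = -1*(-22) - 33 = 22 - 33 = -11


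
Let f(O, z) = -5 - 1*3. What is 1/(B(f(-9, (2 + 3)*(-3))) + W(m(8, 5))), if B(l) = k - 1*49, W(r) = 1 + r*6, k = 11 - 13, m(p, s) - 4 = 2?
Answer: -1/14 ≈ -0.071429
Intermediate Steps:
m(p, s) = 6 (m(p, s) = 4 + 2 = 6)
k = -2
W(r) = 1 + 6*r
f(O, z) = -8 (f(O, z) = -5 - 3 = -8)
B(l) = -51 (B(l) = -2 - 1*49 = -2 - 49 = -51)
1/(B(f(-9, (2 + 3)*(-3))) + W(m(8, 5))) = 1/(-51 + (1 + 6*6)) = 1/(-51 + (1 + 36)) = 1/(-51 + 37) = 1/(-14) = -1/14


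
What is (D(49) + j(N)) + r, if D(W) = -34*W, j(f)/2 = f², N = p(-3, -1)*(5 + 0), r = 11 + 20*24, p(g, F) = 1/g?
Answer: -10525/9 ≈ -1169.4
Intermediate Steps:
r = 491 (r = 11 + 480 = 491)
N = -5/3 (N = (5 + 0)/(-3) = -⅓*5 = -5/3 ≈ -1.6667)
j(f) = 2*f²
(D(49) + j(N)) + r = (-34*49 + 2*(-5/3)²) + 491 = (-1666 + 2*(25/9)) + 491 = (-1666 + 50/9) + 491 = -14944/9 + 491 = -10525/9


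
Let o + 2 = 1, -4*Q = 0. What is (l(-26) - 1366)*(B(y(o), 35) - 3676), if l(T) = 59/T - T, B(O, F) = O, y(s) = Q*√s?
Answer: 64144362/13 ≈ 4.9342e+6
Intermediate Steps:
Q = 0 (Q = -¼*0 = 0)
o = -1 (o = -2 + 1 = -1)
y(s) = 0 (y(s) = 0*√s = 0)
l(T) = -T + 59/T
(l(-26) - 1366)*(B(y(o), 35) - 3676) = ((-1*(-26) + 59/(-26)) - 1366)*(0 - 3676) = ((26 + 59*(-1/26)) - 1366)*(-3676) = ((26 - 59/26) - 1366)*(-3676) = (617/26 - 1366)*(-3676) = -34899/26*(-3676) = 64144362/13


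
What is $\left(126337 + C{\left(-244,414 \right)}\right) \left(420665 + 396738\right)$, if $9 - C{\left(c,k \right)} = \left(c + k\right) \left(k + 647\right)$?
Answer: $-44159379672$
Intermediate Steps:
$C{\left(c,k \right)} = 9 - \left(647 + k\right) \left(c + k\right)$ ($C{\left(c,k \right)} = 9 - \left(c + k\right) \left(k + 647\right) = 9 - \left(c + k\right) \left(647 + k\right) = 9 - \left(647 + k\right) \left(c + k\right)$)
$\left(126337 + C{\left(-244,414 \right)}\right) \left(420665 + 396738\right) = \left(126337 - \left(281377 - 101016\right)\right) \left(420665 + 396738\right) = \left(126337 + \left(9 - 171396 + 157868 - 267858 + 101016\right)\right) 817403 = \left(126337 - 180361\right) 817403 = \left(-54024\right) 817403 = -44159379672$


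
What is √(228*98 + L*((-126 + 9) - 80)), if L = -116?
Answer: 2*√11299 ≈ 212.59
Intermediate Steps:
√(228*98 + L*((-126 + 9) - 80)) = √(228*98 - 116*((-126 + 9) - 80)) = √(22344 - 116*(-117 - 80)) = √(22344 - 116*(-197)) = √(22344 + 22852) = √45196 = 2*√11299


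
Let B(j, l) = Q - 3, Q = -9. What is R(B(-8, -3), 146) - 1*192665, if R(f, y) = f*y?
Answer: -194417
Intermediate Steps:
B(j, l) = -12 (B(j, l) = -9 - 3 = -12)
R(B(-8, -3), 146) - 1*192665 = -12*146 - 1*192665 = -1752 - 192665 = -194417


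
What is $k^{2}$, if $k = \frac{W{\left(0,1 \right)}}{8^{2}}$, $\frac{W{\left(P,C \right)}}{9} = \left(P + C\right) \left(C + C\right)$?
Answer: $\frac{81}{1024} \approx 0.079102$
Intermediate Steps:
$W{\left(P,C \right)} = 18 C \left(C + P\right)$ ($W{\left(P,C \right)} = 9 \left(P + C\right) \left(C + C\right) = 9 \left(C + P\right) 2 C = 9 \cdot 2 C \left(C + P\right) = 18 C \left(C + P\right)$)
$k = \frac{9}{32}$ ($k = \frac{18 \cdot 1 \left(1 + 0\right)}{8^{2}} = \frac{18 \cdot 1 \cdot 1}{64} = 18 \cdot \frac{1}{64} = \frac{9}{32} \approx 0.28125$)
$k^{2} = \left(\frac{9}{32}\right)^{2} = \frac{81}{1024}$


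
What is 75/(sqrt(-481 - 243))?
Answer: -75*I*sqrt(181)/362 ≈ -2.7874*I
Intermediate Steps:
75/(sqrt(-481 - 243)) = 75/(sqrt(-724)) = 75/((2*I*sqrt(181))) = 75*(-I*sqrt(181)/362) = -75*I*sqrt(181)/362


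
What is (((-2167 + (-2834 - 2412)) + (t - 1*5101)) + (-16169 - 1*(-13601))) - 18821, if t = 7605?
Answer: -26298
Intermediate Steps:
(((-2167 + (-2834 - 2412)) + (t - 1*5101)) + (-16169 - 1*(-13601))) - 18821 = (((-2167 + (-2834 - 2412)) + (7605 - 1*5101)) + (-16169 - 1*(-13601))) - 18821 = (((-2167 - 5246) + (7605 - 5101)) + (-16169 + 13601)) - 18821 = ((-7413 + 2504) - 2568) - 18821 = (-4909 - 2568) - 18821 = -7477 - 18821 = -26298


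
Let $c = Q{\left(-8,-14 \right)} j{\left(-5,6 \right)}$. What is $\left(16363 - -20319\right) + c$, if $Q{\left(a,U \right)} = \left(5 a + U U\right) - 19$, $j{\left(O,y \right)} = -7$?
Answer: $35723$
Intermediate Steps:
$Q{\left(a,U \right)} = -19 + U^{2} + 5 a$ ($Q{\left(a,U \right)} = \left(5 a + U^{2}\right) - 19 = \left(U^{2} + 5 a\right) - 19 = -19 + U^{2} + 5 a$)
$c = -959$ ($c = \left(-19 + \left(-14\right)^{2} + 5 \left(-8\right)\right) \left(-7\right) = \left(-19 + 196 - 40\right) \left(-7\right) = 137 \left(-7\right) = -959$)
$\left(16363 - -20319\right) + c = \left(16363 - -20319\right) - 959 = \left(16363 + 20319\right) - 959 = 36682 - 959 = 35723$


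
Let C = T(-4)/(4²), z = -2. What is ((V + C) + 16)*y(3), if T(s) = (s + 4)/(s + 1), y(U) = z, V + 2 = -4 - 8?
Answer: -4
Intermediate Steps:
V = -14 (V = -2 + (-4 - 8) = -2 - 12 = -14)
y(U) = -2
T(s) = (4 + s)/(1 + s)
C = 0 (C = ((4 - 4)/(1 - 4))/(4²) = (0/(-3))/16 = -⅓*0*(1/16) = 0*(1/16) = 0)
((V + C) + 16)*y(3) = ((-14 + 0) + 16)*(-2) = (-14 + 16)*(-2) = 2*(-2) = -4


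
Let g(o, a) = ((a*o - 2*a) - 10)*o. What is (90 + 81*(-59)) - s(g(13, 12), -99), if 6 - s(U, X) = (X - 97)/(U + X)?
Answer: -6981661/1487 ≈ -4695.1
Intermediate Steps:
g(o, a) = o*(-10 - 2*a + a*o) (g(o, a) = ((-2*a + a*o) - 10)*o = (-10 - 2*a + a*o)*o = o*(-10 - 2*a + a*o))
s(U, X) = 6 - (-97 + X)/(U + X) (s(U, X) = 6 - (X - 97)/(U + X) = 6 - (-97 + X)/(U + X))
(90 + 81*(-59)) - s(g(13, 12), -99) = (90 + 81*(-59)) - (97 + 5*(-99) + 6*(13*(-10 - 2*12 + 12*13)))/(13*(-10 - 2*12 + 12*13) - 99) = (90 - 4779) - (97 - 495 + 6*(13*(-10 - 24 + 156)))/(13*(-10 - 24 + 156) - 99) = -4689 - (97 - 495 + 6*(13*122))/(13*122 - 99) = -4689 - (97 - 495 + 6*1586)/(1586 - 99) = -4689 - (97 - 495 + 9516)/1487 = -4689 - 9118/1487 = -6981661/1487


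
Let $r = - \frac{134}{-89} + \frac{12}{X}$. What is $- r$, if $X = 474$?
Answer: $- \frac{10764}{7031} \approx -1.5309$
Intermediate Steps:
$r = \frac{10764}{7031}$ ($r = - \frac{134}{-89} + \frac{12}{474} = \left(-134\right) \left(- \frac{1}{89}\right) + 12 \cdot \frac{1}{474} = \frac{134}{89} + \frac{2}{79} = \frac{10764}{7031} \approx 1.5309$)
$- r = \left(-1\right) \frac{10764}{7031} = - \frac{10764}{7031}$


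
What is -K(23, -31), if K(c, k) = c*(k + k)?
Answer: 1426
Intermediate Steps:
K(c, k) = 2*c*k (K(c, k) = c*(2*k) = 2*c*k)
-K(23, -31) = -2*23*(-31) = -1*(-1426) = 1426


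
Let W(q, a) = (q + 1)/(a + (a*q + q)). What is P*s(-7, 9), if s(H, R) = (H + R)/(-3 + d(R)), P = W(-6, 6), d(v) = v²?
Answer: 5/1404 ≈ 0.0035613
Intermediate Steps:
W(q, a) = (1 + q)/(a + q + a*q) (W(q, a) = (1 + q)/(a + (q + a*q)) = (1 + q)/(a + q + a*q))
P = 5/36 (P = (1 - 6)/(6 - 6 + 6*(-6)) = -5/(6 - 6 - 36) = -5/(-36) = -1/36*(-5) = 5/36 ≈ 0.13889)
s(H, R) = (H + R)/(-3 + R²)
P*s(-7, 9) = 5*((-7 + 9)/(-3 + 9²))/36 = 5*(2/(-3 + 81))/36 = 5*(2/78)/36 = 5*((1/78)*2)/36 = (5/36)*(1/39) = 5/1404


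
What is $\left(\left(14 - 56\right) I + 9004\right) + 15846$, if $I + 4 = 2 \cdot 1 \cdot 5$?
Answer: $24598$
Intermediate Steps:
$I = 6$ ($I = -4 + 2 \cdot 1 \cdot 5 = -4 + 2 \cdot 5 = -4 + 10 = 6$)
$\left(\left(14 - 56\right) I + 9004\right) + 15846 = \left(\left(14 - 56\right) 6 + 9004\right) + 15846 = \left(\left(-42\right) 6 + 9004\right) + 15846 = \left(-252 + 9004\right) + 15846 = 8752 + 15846 = 24598$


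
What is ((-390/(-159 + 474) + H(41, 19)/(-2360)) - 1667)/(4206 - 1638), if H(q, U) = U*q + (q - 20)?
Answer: -2067367/3181752 ≈ -0.64976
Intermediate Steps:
H(q, U) = -20 + q + U*q (H(q, U) = U*q + (-20 + q) = -20 + q + U*q)
((-390/(-159 + 474) + H(41, 19)/(-2360)) - 1667)/(4206 - 1638) = ((-390/(-159 + 474) + (-20 + 41 + 19*41)/(-2360)) - 1667)/(4206 - 1638) = ((-390/315 + (-20 + 41 + 779)*(-1/2360)) - 1667)/2568 = ((-390*1/315 + 800*(-1/2360)) - 1667)*(1/2568) = ((-26/21 - 20/59) - 1667)*(1/2568) = (-1954/1239 - 1667)*(1/2568) = -2067367/1239*1/2568 = -2067367/3181752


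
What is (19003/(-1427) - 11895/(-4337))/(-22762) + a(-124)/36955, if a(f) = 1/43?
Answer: 2740321545606/5890903110871565 ≈ 0.00046518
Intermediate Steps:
a(f) = 1/43
(19003/(-1427) - 11895/(-4337))/(-22762) + a(-124)/36955 = (19003/(-1427) - 11895/(-4337))/(-22762) + (1/43)/36955 = (19003*(-1/1427) - 11895*(-1/4337))*(-1/22762) + (1/43)*(1/36955) = (-19003/1427 + 11895/4337)*(-1/22762) + 1/1589065 = -65441846/6188899*(-1/22762) + 1/1589065 = 32720923/70435859519 + 1/1589065 = 2740321545606/5890903110871565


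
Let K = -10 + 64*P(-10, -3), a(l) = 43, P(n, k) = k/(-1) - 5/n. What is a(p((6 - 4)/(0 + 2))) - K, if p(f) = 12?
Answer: -171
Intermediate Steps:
P(n, k) = -k - 5/n (P(n, k) = k*(-1) - 5/n = -k - 5/n)
K = 214 (K = -10 + 64*(-1*(-3) - 5/(-10)) = -10 + 64*(3 - 5*(-⅒)) = -10 + 64*(3 + ½) = -10 + 64*(7/2) = -10 + 224 = 214)
a(p((6 - 4)/(0 + 2))) - K = 43 - 1*214 = 43 - 214 = -171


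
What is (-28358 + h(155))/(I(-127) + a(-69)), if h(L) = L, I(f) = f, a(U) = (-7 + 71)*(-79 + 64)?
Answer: 28203/1087 ≈ 25.946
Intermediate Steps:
a(U) = -960 (a(U) = 64*(-15) = -960)
(-28358 + h(155))/(I(-127) + a(-69)) = (-28358 + 155)/(-127 - 960) = -28203/(-1087) = -28203*(-1/1087) = 28203/1087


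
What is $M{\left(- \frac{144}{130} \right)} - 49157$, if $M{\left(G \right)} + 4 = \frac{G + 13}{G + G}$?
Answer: $- \frac{7079957}{144} \approx -49166.0$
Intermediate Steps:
$M{\left(G \right)} = -4 + \frac{13 + G}{2 G}$ ($M{\left(G \right)} = -4 + \frac{G + 13}{G + G} = -4 + \frac{13 + G}{2 G}$)
$M{\left(- \frac{144}{130} \right)} - 49157 = \frac{13 - 7 \left(- \frac{144}{130}\right)}{2 \left(- \frac{144}{130}\right)} - 49157 = \frac{13 - 7 \left(\left(-144\right) \frac{1}{130}\right)}{2 \left(\left(-144\right) \frac{1}{130}\right)} - 49157 = \frac{13 - - \frac{504}{65}}{2 \left(- \frac{72}{65}\right)} - 49157 = \frac{1}{2} \left(- \frac{65}{72}\right) \left(13 + \frac{504}{65}\right) - 49157 = \frac{1}{2} \left(- \frac{65}{72}\right) \frac{1349}{65} - 49157 = - \frac{1349}{144} - 49157 = - \frac{7079957}{144}$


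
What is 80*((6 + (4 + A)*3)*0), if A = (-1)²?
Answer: 0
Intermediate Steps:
A = 1
80*((6 + (4 + A)*3)*0) = 80*((6 + (4 + 1)*3)*0) = 80*((6 + 5*3)*0) = 80*((6 + 15)*0) = 80*(21*0) = 80*0 = 0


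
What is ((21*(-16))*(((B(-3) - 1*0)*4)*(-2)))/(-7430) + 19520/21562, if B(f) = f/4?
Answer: 47125648/40051415 ≈ 1.1766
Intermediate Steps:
B(f) = f/4 (B(f) = f*(1/4) = f/4)
((21*(-16))*(((B(-3) - 1*0)*4)*(-2)))/(-7430) + 19520/21562 = ((21*(-16))*((((1/4)*(-3) - 1*0)*4)*(-2)))/(-7430) + 19520/21562 = -336*(-3/4 + 0)*4*(-2)*(-1/7430) + 19520*(1/21562) = -336*(-3/4*4)*(-2)*(-1/7430) + 9760/10781 = -(-1008)*(-2)*(-1/7430) + 9760/10781 = -336*6*(-1/7430) + 9760/10781 = -2016*(-1/7430) + 9760/10781 = 1008/3715 + 9760/10781 = 47125648/40051415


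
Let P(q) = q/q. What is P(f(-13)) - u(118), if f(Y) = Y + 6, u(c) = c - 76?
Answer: -41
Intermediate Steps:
u(c) = -76 + c
f(Y) = 6 + Y
P(q) = 1
P(f(-13)) - u(118) = 1 - (-76 + 118) = 1 - 1*42 = 1 - 42 = -41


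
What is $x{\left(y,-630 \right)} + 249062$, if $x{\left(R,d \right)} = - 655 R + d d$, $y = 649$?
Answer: $220867$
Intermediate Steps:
$x{\left(R,d \right)} = d^{2} - 655 R$ ($x{\left(R,d \right)} = - 655 R + d^{2} = d^{2} - 655 R$)
$x{\left(y,-630 \right)} + 249062 = \left(\left(-630\right)^{2} - 425095\right) + 249062 = \left(396900 - 425095\right) + 249062 = -28195 + 249062 = 220867$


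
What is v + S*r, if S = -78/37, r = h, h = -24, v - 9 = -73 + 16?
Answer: 96/37 ≈ 2.5946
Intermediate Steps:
v = -48 (v = 9 + (-73 + 16) = 9 - 57 = -48)
r = -24
S = -78/37 (S = -78*1/37 = -78/37 ≈ -2.1081)
v + S*r = -48 - 78/37*(-24) = -48 + 1872/37 = 96/37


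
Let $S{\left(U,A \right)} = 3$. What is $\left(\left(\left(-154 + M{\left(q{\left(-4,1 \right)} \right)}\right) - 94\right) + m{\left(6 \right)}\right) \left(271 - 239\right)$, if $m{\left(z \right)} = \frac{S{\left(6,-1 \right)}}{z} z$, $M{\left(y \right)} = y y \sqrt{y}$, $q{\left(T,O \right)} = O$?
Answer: $-7808$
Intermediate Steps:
$M{\left(y \right)} = y^{\frac{5}{2}}$ ($M{\left(y \right)} = y^{2} \sqrt{y} = y^{\frac{5}{2}}$)
$m{\left(z \right)} = 3$ ($m{\left(z \right)} = \frac{3}{z} z = 3$)
$\left(\left(\left(-154 + M{\left(q{\left(-4,1 \right)} \right)}\right) - 94\right) + m{\left(6 \right)}\right) \left(271 - 239\right) = \left(\left(\left(-154 + 1^{\frac{5}{2}}\right) - 94\right) + 3\right) \left(271 - 239\right) = \left(\left(\left(-154 + 1\right) - 94\right) + 3\right) 32 = \left(\left(-153 - 94\right) + 3\right) 32 = \left(-247 + 3\right) 32 = \left(-244\right) 32 = -7808$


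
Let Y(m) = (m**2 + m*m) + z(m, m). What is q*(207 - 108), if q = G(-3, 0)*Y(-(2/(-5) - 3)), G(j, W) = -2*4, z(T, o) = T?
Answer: -525096/25 ≈ -21004.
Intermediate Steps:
G(j, W) = -8
Y(m) = m + 2*m**2 (Y(m) = (m**2 + m*m) + m = (m**2 + m**2) + m = 2*m**2 + m = m + 2*m**2)
q = -5304/25 (q = -8*(-(2/(-5) - 3))*(1 + 2*(-(2/(-5) - 3))) = -8*(-(2*(-1/5) - 3))*(1 + 2*(-(2*(-1/5) - 3))) = -8*(-(-2/5 - 3))*(1 + 2*(-(-2/5 - 3))) = -8*(-1*(-17/5))*(1 + 2*(-1*(-17/5))) = -136*(1 + 2*(17/5))/5 = -136*(1 + 34/5)/5 = -136*39/(5*5) = -8*663/25 = -5304/25 ≈ -212.16)
q*(207 - 108) = -5304*(207 - 108)/25 = -5304/25*99 = -525096/25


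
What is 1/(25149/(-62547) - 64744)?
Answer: -20849/1349856039 ≈ -1.5445e-5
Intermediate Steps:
1/(25149/(-62547) - 64744) = 1/(25149*(-1/62547) - 64744) = 1/(-8383/20849 - 64744) = 1/(-1349856039/20849) = -20849/1349856039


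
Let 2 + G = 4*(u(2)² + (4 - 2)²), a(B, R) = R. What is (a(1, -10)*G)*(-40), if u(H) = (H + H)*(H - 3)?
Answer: 31200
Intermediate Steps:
u(H) = 2*H*(-3 + H) (u(H) = (2*H)*(-3 + H) = 2*H*(-3 + H))
G = 78 (G = -2 + 4*((2*2*(-3 + 2))² + (4 - 2)²) = -2 + 4*((2*2*(-1))² + 2²) = -2 + 4*((-4)² + 4) = -2 + 4*(16 + 4) = -2 + 4*20 = -2 + 80 = 78)
(a(1, -10)*G)*(-40) = -10*78*(-40) = -780*(-40) = 31200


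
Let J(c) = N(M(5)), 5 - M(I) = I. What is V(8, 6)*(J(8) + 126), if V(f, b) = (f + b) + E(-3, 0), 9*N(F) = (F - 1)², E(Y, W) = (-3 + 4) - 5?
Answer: 11350/9 ≈ 1261.1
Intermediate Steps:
M(I) = 5 - I
E(Y, W) = -4 (E(Y, W) = 1 - 5 = -4)
N(F) = (-1 + F)²/9 (N(F) = (F - 1)²/9 = (-1 + F)²/9)
J(c) = ⅑ (J(c) = (-1 + (5 - 1*5))²/9 = (-1 + (5 - 5))²/9 = (-1 + 0)²/9 = (⅑)*(-1)² = (⅑)*1 = ⅑)
V(f, b) = -4 + b + f (V(f, b) = (f + b) - 4 = (b + f) - 4 = -4 + b + f)
V(8, 6)*(J(8) + 126) = (-4 + 6 + 8)*(⅑ + 126) = 10*(1135/9) = 11350/9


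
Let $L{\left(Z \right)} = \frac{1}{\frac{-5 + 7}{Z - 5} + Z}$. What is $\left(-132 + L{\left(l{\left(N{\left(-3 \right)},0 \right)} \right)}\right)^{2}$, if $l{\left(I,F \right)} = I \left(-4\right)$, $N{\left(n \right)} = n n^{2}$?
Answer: $\frac{2156577423841}{123787876} \approx 17422.0$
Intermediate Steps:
$N{\left(n \right)} = n^{3}$
$l{\left(I,F \right)} = - 4 I$
$L{\left(Z \right)} = \frac{1}{Z + \frac{2}{-5 + Z}}$ ($L{\left(Z \right)} = \frac{1}{\frac{2}{-5 + Z} + Z} = \frac{1}{Z + \frac{2}{-5 + Z}}$)
$\left(-132 + L{\left(l{\left(N{\left(-3 \right)},0 \right)} \right)}\right)^{2} = \left(-132 + \frac{-5 - 4 \left(-3\right)^{3}}{2 + \left(- 4 \left(-3\right)^{3}\right)^{2} - 5 \left(- 4 \left(-3\right)^{3}\right)}\right)^{2} = \left(-132 + \frac{-5 - -108}{2 + \left(\left(-4\right) \left(-27\right)\right)^{2} - 5 \left(\left(-4\right) \left(-27\right)\right)}\right)^{2} = \left(-132 + \frac{-5 + 108}{2 + 108^{2} - 540}\right)^{2} = \left(-132 + \frac{1}{2 + 11664 - 540} \cdot 103\right)^{2} = \left(-132 + \frac{1}{11126} \cdot 103\right)^{2} = \left(-132 + \frac{103}{11126}\right)^{2} = \left(- \frac{1468529}{11126}\right)^{2} = \frac{2156577423841}{123787876}$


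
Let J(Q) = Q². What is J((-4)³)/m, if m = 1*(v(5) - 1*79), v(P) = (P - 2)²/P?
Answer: -10240/193 ≈ -53.057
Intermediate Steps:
v(P) = (-2 + P)²/P
m = -386/5 (m = 1*((-2 + 5)²/5 - 1*79) = 1*((⅕)*3² - 79) = 1*((⅕)*9 - 79) = 1*(9/5 - 79) = 1*(-386/5) = -386/5 ≈ -77.200)
J((-4)³)/m = ((-4)³)²/(-386/5) = (-64)²*(-5/386) = 4096*(-5/386) = -10240/193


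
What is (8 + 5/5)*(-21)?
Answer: -189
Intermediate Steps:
(8 + 5/5)*(-21) = (8 + 5*(⅕))*(-21) = (8 + 1)*(-21) = 9*(-21) = -189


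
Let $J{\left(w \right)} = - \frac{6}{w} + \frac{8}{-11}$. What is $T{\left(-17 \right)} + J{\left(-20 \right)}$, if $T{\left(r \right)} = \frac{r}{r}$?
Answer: $\frac{63}{110} \approx 0.57273$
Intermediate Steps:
$J{\left(w \right)} = - \frac{8}{11} - \frac{6}{w}$ ($J{\left(w \right)} = - \frac{6}{w} + 8 \left(- \frac{1}{11}\right) = - \frac{6}{w} - \frac{8}{11} = - \frac{8}{11} - \frac{6}{w}$)
$T{\left(r \right)} = 1$
$T{\left(-17 \right)} + J{\left(-20 \right)} = 1 - \left(\frac{8}{11} + \frac{6}{-20}\right) = 1 - \frac{47}{110} = \frac{63}{110}$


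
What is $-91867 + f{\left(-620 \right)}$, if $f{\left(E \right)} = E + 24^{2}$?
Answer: $-91911$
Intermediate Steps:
$f{\left(E \right)} = 576 + E$ ($f{\left(E \right)} = E + 576 = 576 + E$)
$-91867 + f{\left(-620 \right)} = -91867 + \left(576 - 620\right) = -91867 - 44 = -91911$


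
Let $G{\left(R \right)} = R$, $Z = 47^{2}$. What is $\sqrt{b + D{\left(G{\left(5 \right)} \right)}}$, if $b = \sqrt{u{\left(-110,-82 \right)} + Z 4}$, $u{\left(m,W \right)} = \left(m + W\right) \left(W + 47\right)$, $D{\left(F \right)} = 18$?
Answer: $\sqrt{18 + 2 \sqrt{3889}} \approx 11.947$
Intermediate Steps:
$Z = 2209$
$u{\left(m,W \right)} = \left(47 + W\right) \left(W + m\right)$ ($u{\left(m,W \right)} = \left(W + m\right) \left(47 + W\right) = \left(47 + W\right) \left(W + m\right)$)
$b = 2 \sqrt{3889}$ ($b = \sqrt{\left(\left(-82\right)^{2} + 47 \left(-82\right) + 47 \left(-110\right) - -9020\right) + 2209 \cdot 4} = \sqrt{\left(6724 - 3854 - 5170 + 9020\right) + 8836} = \sqrt{6720 + 8836} = \sqrt{15556} = 2 \sqrt{3889} \approx 124.72$)
$\sqrt{b + D{\left(G{\left(5 \right)} \right)}} = \sqrt{2 \sqrt{3889} + 18} = \sqrt{18 + 2 \sqrt{3889}}$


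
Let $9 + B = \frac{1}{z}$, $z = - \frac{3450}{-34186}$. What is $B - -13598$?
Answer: $\frac{23458118}{1725} \approx 13599.0$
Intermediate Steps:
$z = \frac{1725}{17093}$ ($z = \left(-3450\right) \left(- \frac{1}{34186}\right) = \frac{1725}{17093} \approx 0.10092$)
$B = \frac{1568}{1725}$ ($B = -9 + \frac{1}{\frac{1725}{17093}} = -9 + \frac{17093}{1725} = \frac{1568}{1725} \approx 0.90899$)
$B - -13598 = \frac{1568}{1725} - -13598 = \frac{1568}{1725} + 13598 = \frac{23458118}{1725}$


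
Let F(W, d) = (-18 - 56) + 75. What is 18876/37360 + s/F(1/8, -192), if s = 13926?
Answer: 130073559/9340 ≈ 13927.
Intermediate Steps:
F(W, d) = 1 (F(W, d) = -74 + 75 = 1)
18876/37360 + s/F(1/8, -192) = 18876/37360 + 13926/1 = 18876*(1/37360) + 13926*1 = 4719/9340 + 13926 = 130073559/9340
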